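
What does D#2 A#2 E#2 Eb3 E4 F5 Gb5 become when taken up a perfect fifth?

A#2 E#3 B#2 Bb3 B4 C6 Db6

D#2: a fifth up reaches A, and 7 semitones makes it A#2.
A#2: a fifth up reaches E, and 7 semitones makes it E#3.
A perfect fifth up from E#2 gives B#2.
Eb3: a fifth up reaches B, and 7 semitones makes it Bb3.
A perfect fifth up from E4 gives B4.
F5 up a perfect fifth is C6.
Gb5: a fifth up reaches D, and 7 semitones makes it Db6.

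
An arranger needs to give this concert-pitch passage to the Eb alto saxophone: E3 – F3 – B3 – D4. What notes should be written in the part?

Written C4 sounds as Eb3 on the Eb alto saxophone, so concert pitches are written a major sixth up.
E3 to C#4
F3 to D4
B3 to G#4
D4 to B4

C#4 D4 G#4 B4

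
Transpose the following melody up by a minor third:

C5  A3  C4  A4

C5 to Eb5
A3 to C4
C4 to Eb4
A4 to C5

Eb5 C4 Eb4 C5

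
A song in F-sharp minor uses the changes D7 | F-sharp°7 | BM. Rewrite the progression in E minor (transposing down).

F-sharp minor down to E minor is a major second; each chord root moves by that interval while the quality stays the same.
D7: root D down a major second → C, giving C7.
F-sharp°7: root F-sharp down a major second → E, giving E°7.
BM: root B down a major second → A, giving AM.

C7 E°7 AM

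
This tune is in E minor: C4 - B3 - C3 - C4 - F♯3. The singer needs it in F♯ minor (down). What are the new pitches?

D3 C#3 D2 D3 G#2

From E down to F♯ is a minor seventh; apply that to each pitch.
C4 to D3
B3 to C#3
C3 to D2
C4 to D3
F#3 to G#2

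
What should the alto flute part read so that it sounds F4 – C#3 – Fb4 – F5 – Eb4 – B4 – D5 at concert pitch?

The alto flute sounds a perfect fourth below written, so the written part must be a perfect fourth above concert — transpose each note up.
F4 becomes Bb4
C#3 becomes F#3
Fb4 becomes Bbb4
F5 becomes Bb5
Eb4 becomes Ab4
B4 becomes E5
D5 becomes G5

Bb4 F#3 Bbb4 Bb5 Ab4 E5 G5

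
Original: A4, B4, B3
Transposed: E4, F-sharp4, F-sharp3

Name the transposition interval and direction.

From A4 to E4 is 4 letter names — a fourth of some quality.
E4 to A4 is 5 semitones, which makes it a perfect fourth; the second version is lower, so the direction is down.
Checking another pair — B3 → F#3 — gives the same interval.

down a perfect fourth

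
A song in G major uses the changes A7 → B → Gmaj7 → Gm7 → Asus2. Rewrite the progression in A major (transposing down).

G major down to A major is a minor seventh; each chord root moves by that interval while the quality stays the same.
A7: root A down a minor seventh → B, giving B7.
B: root B down a minor seventh → C#, giving C#.
Gmaj7: root G down a minor seventh → A, giving Amaj7.
Gm7: root G down a minor seventh → A, giving Am7.
Asus2: root A down a minor seventh → B, giving Bsus2.

B7 C# Amaj7 Am7 Bsus2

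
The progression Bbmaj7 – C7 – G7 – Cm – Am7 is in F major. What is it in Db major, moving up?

Gbmaj7 Ab7 Eb7 Abm Fm7

F major up to Db major is a minor sixth; each chord root moves by that interval while the quality stays the same.
Bbmaj7: root Bb up a minor sixth → Gb, giving Gbmaj7.
C7: root C up a minor sixth → Ab, giving Ab7.
G7: root G up a minor sixth → Eb, giving Eb7.
Cm: root C up a minor sixth → Ab, giving Abm.
Am7: root A up a minor sixth → F, giving Fm7.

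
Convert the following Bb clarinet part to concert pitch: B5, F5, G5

A5 Eb5 F5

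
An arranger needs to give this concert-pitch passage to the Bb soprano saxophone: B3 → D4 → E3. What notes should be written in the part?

C#4 E4 F#3

Written C4 sounds as Bb3 on the Bb soprano saxophone, so concert pitches are written a major second up.
B3 to C#4
D4 to E4
E3 to F#3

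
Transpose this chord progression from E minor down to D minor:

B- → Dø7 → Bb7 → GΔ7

A- Cø7 Ab7 FΔ7

E minor down to D minor is a major second; each chord root moves by that interval while the quality stays the same.
B-: root B down a major second → A, giving A-.
Dø7: root D down a major second → C, giving Cø7.
Bb7: root Bb down a major second → Ab, giving Ab7.
GΔ7: root G down a major second → F, giving FΔ7.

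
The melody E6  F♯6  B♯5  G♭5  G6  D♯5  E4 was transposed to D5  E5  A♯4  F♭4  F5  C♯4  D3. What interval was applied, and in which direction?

down a major ninth

From E6 to D5 is 9 letter names — a ninth of some quality.
D5 to E6 is 14 semitones, which makes it a major ninth; the second version is lower, so the direction is down.
Checking another pair — E4 → D3 — gives the same interval.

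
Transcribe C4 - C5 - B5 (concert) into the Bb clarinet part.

D4 D5 C#6

The Bb clarinet sounds a major second below written, so the written part must be a major second above concert — transpose each note up.
C4 → D4
C5 → D5
B5 → C#6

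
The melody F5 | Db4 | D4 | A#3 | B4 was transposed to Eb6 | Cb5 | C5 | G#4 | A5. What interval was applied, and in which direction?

From F5 to Eb6 is 7 letter names — a seventh of some quality.
F5 to Eb6 is 10 semitones, which makes it a minor seventh; the second version is higher, so the direction is up.
Checking another pair — B4 → A5 — gives the same interval.

up a minor seventh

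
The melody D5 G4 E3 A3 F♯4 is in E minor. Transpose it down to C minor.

Bb4 Eb4 C3 F3 D4

From E down to C is a major third; apply that to each pitch.
D5 -> Bb4
G4 -> Eb4
E3 -> C3
A3 -> F3
F#4 -> D4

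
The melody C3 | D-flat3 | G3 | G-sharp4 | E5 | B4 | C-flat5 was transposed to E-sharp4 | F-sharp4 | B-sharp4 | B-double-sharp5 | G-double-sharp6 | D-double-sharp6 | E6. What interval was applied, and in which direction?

up an augmented tenth

From C3 to E#4 is 10 letter names — a tenth of some quality.
C3 to E#4 is 17 semitones, which makes it an augmented tenth; the second version is higher, so the direction is up.
Checking another pair — Cb5 → E6 — gives the same interval.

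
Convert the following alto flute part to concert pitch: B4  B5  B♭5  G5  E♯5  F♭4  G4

Written C4 on the alto flute sounds as G3, a perfect fourth lower; apply that shift to every note.
B4 -> F#4
B5 -> F#5
Bb5 -> F5
G5 -> D5
E#5 -> B#4
Fb4 -> Cb4
G4 -> D4

F#4 F#5 F5 D5 B#4 Cb4 D4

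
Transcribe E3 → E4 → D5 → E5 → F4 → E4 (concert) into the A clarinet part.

G3 G4 F5 G5 Ab4 G4

Written C4 sounds as A3 on the A clarinet, so concert pitches are written a minor third up.
E3 becomes G3
E4 becomes G4
D5 becomes F5
E5 becomes G5
F4 becomes Ab4
E4 becomes G4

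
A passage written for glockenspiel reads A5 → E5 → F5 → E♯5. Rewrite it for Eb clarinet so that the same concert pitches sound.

F#7 C#7 D7 C##7

First find concert pitch: the glockenspiel sounds a perfect fifteenth above written, so A5 E5 F5 E♯5 sounds A7 E7 F7 E#7.
Then write for Eb clarinet: it sounds a minor third above written, so the part must be a minor third below concert.
A7 → F#7
E7 → C#7
F7 → D7
E#7 → C##7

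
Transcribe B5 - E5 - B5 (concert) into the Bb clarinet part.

Written C4 sounds as Bb3 on the Bb clarinet, so concert pitches are written a major second up.
B5 -> C#6
E5 -> F#5
B5 -> C#6

C#6 F#5 C#6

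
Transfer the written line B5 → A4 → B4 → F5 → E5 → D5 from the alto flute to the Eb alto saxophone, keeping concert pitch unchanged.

D#6 C#5 D#5 A5 G#5 F#5

First find concert pitch: the alto flute sounds a perfect fourth below written, so B5 A4 B4 F5 E5 D5 sounds F#5 E4 F#4 C5 B4 A4.
Then write for Eb alto saxophone: it sounds a major sixth below written, so the part must be a major sixth above concert.
F#5 → D#6
E4 → C#5
F#4 → D#5
C5 → A5
B4 → G#5
A4 → F#5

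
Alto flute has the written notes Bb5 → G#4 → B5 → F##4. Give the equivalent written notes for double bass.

F6 D#5 F#6 C##5

First find concert pitch: the alto flute sounds a perfect fourth below written, so Bb5 G#4 B5 F##4 sounds F5 D#4 F#5 C##4.
Then write for double bass: it sounds a perfect octave below written, so the part must be a perfect octave above concert.
F5 → F6
D#4 → D#5
F#5 → F#6
C##4 → C##5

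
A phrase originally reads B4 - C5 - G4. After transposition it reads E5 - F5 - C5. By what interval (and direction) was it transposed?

From B4 to E5 is 4 letter names — a fourth of some quality.
B4 to E5 is 5 semitones, which makes it a perfect fourth; the second version is higher, so the direction is up.
Checking another pair — G4 → C5 — gives the same interval.

up a perfect fourth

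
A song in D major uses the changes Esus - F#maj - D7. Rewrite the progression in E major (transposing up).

D major up to E major is a major second; each chord root moves by that interval while the quality stays the same.
Esus: root E up a major second → F#, giving F#sus.
F#maj: root F# up a major second → G#, giving G#maj.
D7: root D up a major second → E, giving E7.

F#sus G#maj E7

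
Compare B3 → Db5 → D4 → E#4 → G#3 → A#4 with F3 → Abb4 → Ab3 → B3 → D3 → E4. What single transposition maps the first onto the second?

down an augmented fourth

Take the first pair: B3 → F3. B to F spans 4 letter names, so the interval is some kind of fourth.
F3 to B3 is 6 semitones, which makes it an augmented fourth; the second version is lower, so the direction is down.
Checking another pair — A#4 → E4 — gives the same interval.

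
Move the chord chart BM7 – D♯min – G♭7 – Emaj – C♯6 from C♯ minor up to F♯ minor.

EM7 G#min Cb7 Amaj F#6

C♯ minor up to F♯ minor is a perfect fourth; each chord root moves by that interval while the quality stays the same.
BM7: root B up a perfect fourth → E, giving EM7.
D♯min: root D♯ up a perfect fourth → G#, giving G#min.
G♭7: root G♭ up a perfect fourth → Cb, giving Cb7.
Emaj: root E up a perfect fourth → A, giving Amaj.
C♯6: root C♯ up a perfect fourth → F#, giving F#6.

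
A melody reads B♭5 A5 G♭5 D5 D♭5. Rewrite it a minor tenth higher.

Bb5: a tenth up reaches D, and 15 semitones makes it Db7.
A5 up a minor tenth is C7.
Gb5: a tenth up reaches B, and 15 semitones makes it Bbb6.
D5: a tenth up reaches F, and 15 semitones makes it F6.
Db5 up a minor tenth is Fb6.

Db7 C7 Bbb6 F6 Fb6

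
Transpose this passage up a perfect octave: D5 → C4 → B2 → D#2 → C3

D6 C5 B3 D#3 C4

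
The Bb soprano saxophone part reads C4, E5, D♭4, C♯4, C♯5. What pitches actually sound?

Bb3 D5 Cb4 B3 B4

Written C4 on the Bb soprano saxophone sounds as Bb3, a major second lower; apply that shift to every note.
C4 -> Bb3
E5 -> D5
Db4 -> Cb4
C#4 -> B3
C#5 -> B4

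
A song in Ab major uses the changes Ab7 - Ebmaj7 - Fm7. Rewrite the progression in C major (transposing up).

C7 Gmaj7 Am7

Ab major up to C major is a major third; each chord root moves by that interval while the quality stays the same.
Ab7: root Ab up a major third → C, giving C7.
Ebmaj7: root Eb up a major third → G, giving Gmaj7.
Fm7: root F up a major third → A, giving Am7.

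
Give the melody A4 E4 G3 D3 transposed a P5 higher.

A4 up a perfect fifth is E5.
E4 up a perfect fifth is B4.
G3 up a perfect fifth is D4.
D3: a fifth up reaches A, and 7 semitones makes it A3.

E5 B4 D4 A3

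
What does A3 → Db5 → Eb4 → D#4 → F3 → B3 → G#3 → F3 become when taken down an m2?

A3 becomes G#3
Db5 becomes C5
Eb4 becomes D4
D#4 becomes C##4
F3 becomes E3
B3 becomes A#3
G#3 becomes F##3
F3 becomes E3

G#3 C5 D4 C##4 E3 A#3 F##3 E3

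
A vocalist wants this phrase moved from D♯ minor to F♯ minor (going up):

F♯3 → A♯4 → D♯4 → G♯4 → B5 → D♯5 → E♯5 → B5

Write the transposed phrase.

A3 C#5 F#4 B4 D6 F#5 G#5 D6

D♯ minor to F♯ minor up is a minor third, so every note moves up by that interval.
F#3 becomes A3
A#4 becomes C#5
D#4 becomes F#4
G#4 becomes B4
B5 becomes D6
D#5 becomes F#5
E#5 becomes G#5
B5 becomes D6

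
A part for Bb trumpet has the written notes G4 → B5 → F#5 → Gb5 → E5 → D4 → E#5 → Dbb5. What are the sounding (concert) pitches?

Written C4 on the Bb trumpet sounds as Bb3, a major second lower; apply that shift to every note.
G4 becomes F4
B5 becomes A5
F#5 becomes E5
Gb5 becomes Fb5
E5 becomes D5
D4 becomes C4
E#5 becomes D#5
Dbb5 becomes Cbb5

F4 A5 E5 Fb5 D5 C4 D#5 Cbb5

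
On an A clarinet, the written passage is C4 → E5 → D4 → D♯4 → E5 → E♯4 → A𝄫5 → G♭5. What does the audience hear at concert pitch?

A3 C#5 B3 B#3 C#5 C##4 Fb5 Eb5

The A clarinet sounds a minor third below written, so transpose each written note down a minor third.
C4 becomes A3
E5 becomes C#5
D4 becomes B3
D#4 becomes B#3
E5 becomes C#5
E#4 becomes C##4
Abb5 becomes Fb5
Gb5 becomes Eb5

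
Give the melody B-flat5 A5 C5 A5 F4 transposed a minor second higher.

Cb6 Bb5 Db5 Bb5 Gb4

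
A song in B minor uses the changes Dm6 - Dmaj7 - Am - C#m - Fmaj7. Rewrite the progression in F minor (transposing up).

B minor up to F minor is a diminished fifth; each chord root moves by that interval while the quality stays the same.
Dm6: root D up a diminished fifth → Ab, giving Abm6.
Dmaj7: root D up a diminished fifth → Ab, giving Abmaj7.
Am: root A up a diminished fifth → Eb, giving Ebm.
C#m: root C# up a diminished fifth → G, giving Gm.
Fmaj7: root F up a diminished fifth → Cb, giving Cbmaj7.

Abm6 Abmaj7 Ebm Gm Cbmaj7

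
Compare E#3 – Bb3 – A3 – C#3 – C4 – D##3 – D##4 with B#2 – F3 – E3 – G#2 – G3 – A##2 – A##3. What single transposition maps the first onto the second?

down a perfect fourth

From E#3 to B#2 is 4 letter names — a fourth of some quality.
B#2 to E#3 is 5 semitones, which makes it a perfect fourth; the second version is lower, so the direction is down.
Checking another pair — D##4 → A##3 — gives the same interval.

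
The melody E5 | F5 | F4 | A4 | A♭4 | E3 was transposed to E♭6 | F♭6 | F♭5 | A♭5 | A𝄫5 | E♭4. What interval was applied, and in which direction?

Take the first pair: E5 → Eb6. E to E spans 8 letter names, so the interval is some kind of octave.
E5 to Eb6 is 11 semitones, which makes it a diminished octave; the second version is higher, so the direction is up.
Checking another pair — E3 → Eb4 — gives the same interval.

up a diminished octave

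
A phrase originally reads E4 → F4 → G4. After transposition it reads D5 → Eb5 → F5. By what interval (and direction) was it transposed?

Take the first pair: E4 → D5. E to D spans 7 letter names, so the interval is some kind of seventh.
E4 to D5 is 10 semitones, which makes it a minor seventh; the second version is higher, so the direction is up.
Checking another pair — G4 → F5 — gives the same interval.

up a minor seventh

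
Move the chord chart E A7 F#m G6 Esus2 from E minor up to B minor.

E minor up to B minor is a perfect fifth; each chord root moves by that interval while the quality stays the same.
E: root E up a perfect fifth → B, giving B.
A7: root A up a perfect fifth → E, giving E7.
F#m: root F# up a perfect fifth → C#, giving C#m.
G6: root G up a perfect fifth → D, giving D6.
Esus2: root E up a perfect fifth → B, giving Bsus2.

B E7 C#m D6 Bsus2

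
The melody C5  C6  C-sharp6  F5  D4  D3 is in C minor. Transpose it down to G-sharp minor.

C minor to G-sharp minor down is a diminished fourth, so every note moves down by that interval.
C5 → G#4
C6 → G#5
C#6 → G##5
F5 → C#5
D4 → A#3
D3 → A#2

G#4 G#5 G##5 C#5 A#3 A#2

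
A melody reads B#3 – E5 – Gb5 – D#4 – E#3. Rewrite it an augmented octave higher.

B##4 E#6 G6 D##5 E##4

An augmented octave up from B#3 gives B##4.
An augmented octave up from E5 gives E#6.
Gb5: an octave up reaches G, and 13 semitones makes it G6.
An augmented octave up from D#4 gives D##5.
E#3 up an augmented octave is E##4.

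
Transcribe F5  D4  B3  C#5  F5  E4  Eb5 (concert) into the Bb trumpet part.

G5 E4 C#4 D#5 G5 F#4 F5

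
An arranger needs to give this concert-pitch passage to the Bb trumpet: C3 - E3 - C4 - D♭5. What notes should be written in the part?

D3 F#3 D4 Eb5

Written C4 sounds as Bb3 on the Bb trumpet, so concert pitches are written a major second up.
C3 becomes D3
E3 becomes F#3
C4 becomes D4
Db5 becomes Eb5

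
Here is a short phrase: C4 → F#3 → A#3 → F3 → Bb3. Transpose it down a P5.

C4 to F3
F#3 to B2
A#3 to D#3
F3 to Bb2
Bb3 to Eb3

F3 B2 D#3 Bb2 Eb3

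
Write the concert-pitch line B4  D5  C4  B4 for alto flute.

E5 G5 F4 E5

Written C4 sounds as G3 on the alto flute, so concert pitches are written a perfect fourth up.
B4 gives E5
D5 gives G5
C4 gives F4
B4 gives E5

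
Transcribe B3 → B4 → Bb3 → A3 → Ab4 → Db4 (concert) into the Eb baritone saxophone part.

G#5 G#6 G5 F#5 F6 Bb5

Written C4 sounds as Eb2 on the Eb baritone saxophone, so concert pitches are written a major thirteenth up.
B3 to G#5
B4 to G#6
Bb3 to G5
A3 to F#5
Ab4 to F6
Db4 to Bb5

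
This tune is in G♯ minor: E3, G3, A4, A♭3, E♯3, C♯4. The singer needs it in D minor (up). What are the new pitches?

Bb3 Db4 Eb5 Ebb4 B3 G4

From G♯ up to D is a diminished fifth; apply that to each pitch.
E3 becomes Bb3
G3 becomes Db4
A4 becomes Eb5
Ab3 becomes Ebb4
E#3 becomes B3
C#4 becomes G4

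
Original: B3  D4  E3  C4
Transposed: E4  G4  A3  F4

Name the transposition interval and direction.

up a perfect fourth

From B3 to E4 is 4 letter names — a fourth of some quality.
B3 to E4 is 5 semitones, which makes it a perfect fourth; the second version is higher, so the direction is up.
Checking another pair — C4 → F4 — gives the same interval.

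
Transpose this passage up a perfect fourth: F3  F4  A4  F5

A perfect fourth up from F3 gives Bb3.
F4: a fourth up reaches B, and 5 semitones makes it Bb4.
A4: a fourth up reaches D, and 5 semitones makes it D5.
A perfect fourth up from F5 gives Bb5.

Bb3 Bb4 D5 Bb5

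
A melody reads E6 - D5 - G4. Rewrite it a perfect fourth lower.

E6 down a perfect fourth is B5.
D5: a fourth down reaches A, and 5 semitones makes it A4.
A perfect fourth down from G4 gives D4.

B5 A4 D4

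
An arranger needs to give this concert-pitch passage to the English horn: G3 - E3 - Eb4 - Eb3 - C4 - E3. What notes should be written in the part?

The English horn sounds a perfect fifth below written, so the written part must be a perfect fifth above concert — transpose each note up.
G3 to D4
E3 to B3
Eb4 to Bb4
Eb3 to Bb3
C4 to G4
E3 to B3

D4 B3 Bb4 Bb3 G4 B3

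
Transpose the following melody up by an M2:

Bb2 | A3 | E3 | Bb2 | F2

C3 B3 F#3 C3 G2

Bb2: a second up reaches C, and 2 semitones makes it C3.
A major second up from A3 gives B3.
A major second up from E3 gives F#3.
Bb2: a second up reaches C, and 2 semitones makes it C3.
A major second up from F2 gives G2.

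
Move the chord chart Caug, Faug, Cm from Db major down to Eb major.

Daug Gaug Dm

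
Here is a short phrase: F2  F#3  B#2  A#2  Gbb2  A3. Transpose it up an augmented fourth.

B2 B#3 E##3 D##3 Cb3 D#4

F2: a fourth up reaches B, and 6 semitones makes it B2.
F#3 up an augmented fourth is B#3.
An augmented fourth up from B#2 gives E##3.
A#2: a fourth up reaches D, and 6 semitones makes it D##3.
An augmented fourth up from Gbb2 gives Cb3.
A3: a fourth up reaches D, and 6 semitones makes it D#4.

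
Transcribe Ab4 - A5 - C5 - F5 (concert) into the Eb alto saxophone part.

Written C4 sounds as Eb3 on the Eb alto saxophone, so concert pitches are written a major sixth up.
Ab4 -> F5
A5 -> F#6
C5 -> A5
F5 -> D6

F5 F#6 A5 D6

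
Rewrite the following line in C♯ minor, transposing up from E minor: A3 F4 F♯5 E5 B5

F#4 D5 D#6 C#6 G#6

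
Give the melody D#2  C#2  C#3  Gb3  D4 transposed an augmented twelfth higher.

D#2: a twelfth up reaches A, and 20 semitones makes it A##3.
C#2 up an augmented twelfth is G##3.
C#3: a twelfth up reaches G, and 20 semitones makes it G##4.
An augmented twelfth up from Gb3 gives D5.
D4: a twelfth up reaches A, and 20 semitones makes it A#5.

A##3 G##3 G##4 D5 A#5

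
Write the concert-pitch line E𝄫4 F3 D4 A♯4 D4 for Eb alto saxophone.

Written C4 sounds as Eb3 on the Eb alto saxophone, so concert pitches are written a major sixth up.
Ebb4 becomes Cb5
F3 becomes D4
D4 becomes B4
A#4 becomes F##5
D4 becomes B4

Cb5 D4 B4 F##5 B4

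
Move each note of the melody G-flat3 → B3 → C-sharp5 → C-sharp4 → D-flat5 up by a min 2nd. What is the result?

Abb3 C4 D5 D4 Ebb5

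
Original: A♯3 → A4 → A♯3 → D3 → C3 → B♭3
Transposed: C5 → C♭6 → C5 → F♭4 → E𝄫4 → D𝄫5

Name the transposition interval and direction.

up a diminished tenth

From A#3 to C5 is 10 letter names — a tenth of some quality.
A#3 to C5 is 14 semitones, which makes it a diminished tenth; the second version is higher, so the direction is up.
Checking another pair — Bb3 → Dbb5 — gives the same interval.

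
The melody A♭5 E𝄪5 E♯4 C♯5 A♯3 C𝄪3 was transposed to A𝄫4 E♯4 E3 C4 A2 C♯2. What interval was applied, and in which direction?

down an augmented octave

Take the first pair: Ab5 → Abb4. A to A spans 8 letter names, so the interval is some kind of octave.
Abb4 to Ab5 is 13 semitones, which makes it an augmented octave; the second version is lower, so the direction is down.
Checking another pair — C##3 → C#2 — gives the same interval.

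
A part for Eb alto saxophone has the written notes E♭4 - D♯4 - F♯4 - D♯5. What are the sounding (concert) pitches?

Gb3 F#3 A3 F#4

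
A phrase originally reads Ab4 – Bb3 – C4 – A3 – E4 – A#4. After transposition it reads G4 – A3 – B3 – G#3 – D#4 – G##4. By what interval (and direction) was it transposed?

Take the first pair: Ab4 → G4. A to G spans 2 letter names, so the interval is some kind of second.
G4 to Ab4 is 1 semitone, which makes it a minor second; the second version is lower, so the direction is down.
Checking another pair — A#4 → G##4 — gives the same interval.

down a minor second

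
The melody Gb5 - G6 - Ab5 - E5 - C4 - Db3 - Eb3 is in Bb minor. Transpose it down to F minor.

From Bb down to F is a perfect fourth; apply that to each pitch.
Gb5 to Db5
G6 to D6
Ab5 to Eb5
E5 to B4
C4 to G3
Db3 to Ab2
Eb3 to Bb2

Db5 D6 Eb5 B4 G3 Ab2 Bb2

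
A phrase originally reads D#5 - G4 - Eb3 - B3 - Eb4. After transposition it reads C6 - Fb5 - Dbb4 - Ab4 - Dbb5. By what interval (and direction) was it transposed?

up a diminished seventh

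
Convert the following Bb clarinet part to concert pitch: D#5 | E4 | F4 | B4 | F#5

The Bb clarinet sounds a major second below written, so transpose each written note down a major second.
D#5 to C#5
E4 to D4
F4 to Eb4
B4 to A4
F#5 to E5

C#5 D4 Eb4 A4 E5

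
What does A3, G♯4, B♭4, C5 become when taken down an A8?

A3: an octave down reaches A, and 13 semitones makes it Ab2.
G#4 down an augmented octave is G3.
Bb4 down an augmented octave is Bbb3.
C5: an octave down reaches C, and 13 semitones makes it Cb4.

Ab2 G3 Bbb3 Cb4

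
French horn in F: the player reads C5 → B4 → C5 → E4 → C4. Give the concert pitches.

F4 E4 F4 A3 F3

The French horn in F sounds a perfect fifth below written, so transpose each written note down a perfect fifth.
C5 becomes F4
B4 becomes E4
C5 becomes F4
E4 becomes A3
C4 becomes F3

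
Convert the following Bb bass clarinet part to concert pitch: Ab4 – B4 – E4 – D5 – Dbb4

Gb3 A3 D3 C4 Cbb3

The Bb bass clarinet sounds a major ninth below written, so transpose each written note down a major ninth.
Ab4 becomes Gb3
B4 becomes A3
E4 becomes D3
D5 becomes C4
Dbb4 becomes Cbb3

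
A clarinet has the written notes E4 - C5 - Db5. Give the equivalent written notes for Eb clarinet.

A#3 F#4 G4

First find concert pitch: the A clarinet sounds a minor third below written, so E4 C5 Db5 sounds C#4 A4 Bb4.
Then write for Eb clarinet: it sounds a minor third above written, so the part must be a minor third below concert.
C#4 → A#3
A4 → F#4
Bb4 → G4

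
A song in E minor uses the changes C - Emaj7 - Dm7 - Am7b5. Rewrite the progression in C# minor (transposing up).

E minor up to C# minor is a major sixth; each chord root moves by that interval while the quality stays the same.
C: root C up a major sixth → A, giving A.
Emaj7: root E up a major sixth → C#, giving C#maj7.
Dm7: root D up a major sixth → B, giving Bm7.
Am7b5: root A up a major sixth → F#, giving F#m7b5.

A C#maj7 Bm7 F#m7b5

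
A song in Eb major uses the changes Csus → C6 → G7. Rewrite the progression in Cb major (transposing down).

Eb major down to Cb major is a major third; each chord root moves by that interval while the quality stays the same.
Csus: root C down a major third → Ab, giving Absus.
C6: root C down a major third → Ab, giving Ab6.
G7: root G down a major third → Eb, giving Eb7.

Absus Ab6 Eb7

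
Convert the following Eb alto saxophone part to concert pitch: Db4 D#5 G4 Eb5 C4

Fb3 F#4 Bb3 Gb4 Eb3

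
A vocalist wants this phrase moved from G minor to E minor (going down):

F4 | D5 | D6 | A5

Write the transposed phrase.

From G down to E is a minor third; apply that to each pitch.
F4 → D4
D5 → B4
D6 → B5
A5 → F#5

D4 B4 B5 F#5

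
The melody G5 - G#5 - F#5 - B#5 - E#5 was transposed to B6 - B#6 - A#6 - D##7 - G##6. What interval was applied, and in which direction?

up a major tenth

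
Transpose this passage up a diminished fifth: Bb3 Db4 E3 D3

Fb4 Abb4 Bb3 Ab3

Bb3: a fifth up reaches F, and 6 semitones makes it Fb4.
Db4 up a diminished fifth is Abb4.
A diminished fifth up from E3 gives Bb3.
D3 up a diminished fifth is Ab3.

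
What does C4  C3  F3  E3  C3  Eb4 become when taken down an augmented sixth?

An augmented sixth down from C4 gives Ebb3.
C3: a sixth down reaches E, and 10 semitones makes it Ebb2.
F3: a sixth down reaches A, and 10 semitones makes it Abb2.
E3: a sixth down reaches G, and 10 semitones makes it Gb2.
C3: a sixth down reaches E, and 10 semitones makes it Ebb2.
Eb4 down an augmented sixth is Gbb3.

Ebb3 Ebb2 Abb2 Gb2 Ebb2 Gbb3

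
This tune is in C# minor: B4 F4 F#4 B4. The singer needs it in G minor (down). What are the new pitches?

F4 Cb4 C4 F4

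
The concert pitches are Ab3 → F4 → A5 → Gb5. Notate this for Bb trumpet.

Bb3 G4 B5 Ab5

The Bb trumpet sounds a major second below written, so the written part must be a major second above concert — transpose each note up.
Ab3 gives Bb3
F4 gives G4
A5 gives B5
Gb5 gives Ab5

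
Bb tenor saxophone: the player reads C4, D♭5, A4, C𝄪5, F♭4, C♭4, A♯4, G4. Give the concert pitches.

The Bb tenor saxophone sounds a major ninth below written, so transpose each written note down a major ninth.
C4 to Bb2
Db5 to Cb4
A4 to G3
C##5 to B#3
Fb4 to Ebb3
Cb4 to Bbb2
A#4 to G#3
G4 to F3

Bb2 Cb4 G3 B#3 Ebb3 Bbb2 G#3 F3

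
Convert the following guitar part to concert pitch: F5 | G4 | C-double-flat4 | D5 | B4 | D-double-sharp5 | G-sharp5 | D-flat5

F4 G3 Cbb3 D4 B3 D##4 G#4 Db4

The guitar sounds a perfect octave below written, so transpose each written note down a perfect octave.
F5 → F4
G4 → G3
Cbb4 → Cbb3
D5 → D4
B4 → B3
D##5 → D##4
G#5 → G#4
Db5 → Db4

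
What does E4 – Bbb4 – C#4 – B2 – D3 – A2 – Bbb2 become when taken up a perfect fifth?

E4 becomes B4
Bbb4 becomes Fb5
C#4 becomes G#4
B2 becomes F#3
D3 becomes A3
A2 becomes E3
Bbb2 becomes Fb3

B4 Fb5 G#4 F#3 A3 E3 Fb3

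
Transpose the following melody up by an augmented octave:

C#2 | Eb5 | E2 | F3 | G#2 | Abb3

C#2: an octave up reaches C, and 13 semitones makes it C##3.
Eb5: an octave up reaches E, and 13 semitones makes it E6.
An augmented octave up from E2 gives E#3.
F3: an octave up reaches F, and 13 semitones makes it F#4.
G#2: an octave up reaches G, and 13 semitones makes it G##3.
An augmented octave up from Abb3 gives Ab4.

C##3 E6 E#3 F#4 G##3 Ab4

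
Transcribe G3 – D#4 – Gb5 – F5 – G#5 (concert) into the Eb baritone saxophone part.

E5 B#5 Eb7 D7 E#7

The Eb baritone saxophone sounds a major thirteenth below written, so the written part must be a major thirteenth above concert — transpose each note up.
G3 -> E5
D#4 -> B#5
Gb5 -> Eb7
F5 -> D7
G#5 -> E#7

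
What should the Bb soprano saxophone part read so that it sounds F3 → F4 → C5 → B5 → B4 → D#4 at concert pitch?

G3 G4 D5 C#6 C#5 E#4

The Bb soprano saxophone sounds a major second below written, so the written part must be a major second above concert — transpose each note up.
F3 to G3
F4 to G4
C5 to D5
B5 to C#6
B4 to C#5
D#4 to E#4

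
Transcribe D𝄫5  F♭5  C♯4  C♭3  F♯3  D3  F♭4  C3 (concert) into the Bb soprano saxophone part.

Written C4 sounds as Bb3 on the Bb soprano saxophone, so concert pitches are written a major second up.
Dbb5 → Ebb5
Fb5 → Gb5
C#4 → D#4
Cb3 → Db3
F#3 → G#3
D3 → E3
Fb4 → Gb4
C3 → D3

Ebb5 Gb5 D#4 Db3 G#3 E3 Gb4 D3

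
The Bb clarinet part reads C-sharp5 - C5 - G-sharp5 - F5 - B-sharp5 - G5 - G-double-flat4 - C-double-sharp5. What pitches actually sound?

The Bb clarinet sounds a major second below written, so transpose each written note down a major second.
C#5 to B4
C5 to Bb4
G#5 to F#5
F5 to Eb5
B#5 to A#5
G5 to F5
Gbb4 to Fbb4
C##5 to B#4

B4 Bb4 F#5 Eb5 A#5 F5 Fbb4 B#4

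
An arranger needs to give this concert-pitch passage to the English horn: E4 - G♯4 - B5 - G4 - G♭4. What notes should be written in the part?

B4 D#5 F#6 D5 Db5

The English horn sounds a perfect fifth below written, so the written part must be a perfect fifth above concert — transpose each note up.
E4 becomes B4
G#4 becomes D#5
B5 becomes F#6
G4 becomes D5
Gb4 becomes Db5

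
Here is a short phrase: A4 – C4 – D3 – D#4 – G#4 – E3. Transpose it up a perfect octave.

A5 C5 D4 D#5 G#5 E4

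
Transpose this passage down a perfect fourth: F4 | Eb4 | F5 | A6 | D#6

C4 Bb3 C5 E6 A#5

F4 → C4
Eb4 → Bb3
F5 → C5
A6 → E6
D#6 → A#5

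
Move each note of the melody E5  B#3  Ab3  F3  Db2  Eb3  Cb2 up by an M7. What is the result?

E5 to D#6
B#3 to A##4
Ab3 to G4
F3 to E4
Db2 to C3
Eb3 to D4
Cb2 to Bb2

D#6 A##4 G4 E4 C3 D4 Bb2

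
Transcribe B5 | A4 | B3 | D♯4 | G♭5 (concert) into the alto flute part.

Written C4 sounds as G3 on the alto flute, so concert pitches are written a perfect fourth up.
B5 gives E6
A4 gives D5
B3 gives E4
D#4 gives G#4
Gb5 gives Cb6

E6 D5 E4 G#4 Cb6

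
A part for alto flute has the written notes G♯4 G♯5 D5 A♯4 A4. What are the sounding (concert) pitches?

D#4 D#5 A4 E#4 E4

Written C4 on the alto flute sounds as G3, a perfect fourth lower; apply that shift to every note.
G#4 -> D#4
G#5 -> D#5
D5 -> A4
A#4 -> E#4
A4 -> E4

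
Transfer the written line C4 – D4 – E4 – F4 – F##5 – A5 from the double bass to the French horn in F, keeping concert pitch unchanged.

G3 A3 B3 C4 C##5 E5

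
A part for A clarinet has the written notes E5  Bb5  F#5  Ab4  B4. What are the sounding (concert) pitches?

C#5 G5 D#5 F4 G#4

The A clarinet sounds a minor third below written, so transpose each written note down a minor third.
E5 -> C#5
Bb5 -> G5
F#5 -> D#5
Ab4 -> F4
B4 -> G#4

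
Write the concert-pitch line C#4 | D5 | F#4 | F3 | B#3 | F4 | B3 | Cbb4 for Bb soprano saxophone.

D#4 E5 G#4 G3 C##4 G4 C#4 Dbb4

The Bb soprano saxophone sounds a major second below written, so the written part must be a major second above concert — transpose each note up.
C#4 to D#4
D5 to E5
F#4 to G#4
F3 to G3
B#3 to C##4
F4 to G4
B3 to C#4
Cbb4 to Dbb4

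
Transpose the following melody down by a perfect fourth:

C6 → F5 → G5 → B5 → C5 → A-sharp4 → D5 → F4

C6 down a perfect fourth is G5.
A perfect fourth down from F5 gives C5.
G5 down a perfect fourth is D5.
A perfect fourth down from B5 gives F#5.
A perfect fourth down from C5 gives G4.
A#4: a fourth down reaches E, and 5 semitones makes it E#4.
A perfect fourth down from D5 gives A4.
F4 down a perfect fourth is C4.

G5 C5 D5 F#5 G4 E#4 A4 C4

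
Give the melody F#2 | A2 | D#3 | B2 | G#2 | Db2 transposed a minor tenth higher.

F#2 gives A3
A2 gives C4
D#3 gives F#4
B2 gives D4
G#2 gives B3
Db2 gives Fb3

A3 C4 F#4 D4 B3 Fb3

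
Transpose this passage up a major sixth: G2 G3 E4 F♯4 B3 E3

E3 E4 C#5 D#5 G#4 C#4

G2 → E3
G3 → E4
E4 → C#5
F#4 → D#5
B3 → G#4
E3 → C#4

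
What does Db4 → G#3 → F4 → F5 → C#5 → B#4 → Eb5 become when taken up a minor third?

Fb4 B3 Ab4 Ab5 E5 D#5 Gb5

Db4 to Fb4
G#3 to B3
F4 to Ab4
F5 to Ab5
C#5 to E5
B#4 to D#5
Eb5 to Gb5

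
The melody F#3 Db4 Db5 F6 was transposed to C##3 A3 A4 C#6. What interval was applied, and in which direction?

Take the first pair: F#3 → C##3. F to C spans 4 letter names, so the interval is some kind of fourth.
C##3 to F#3 is 4 semitones, which makes it a diminished fourth; the second version is lower, so the direction is down.
Checking another pair — F6 → C#6 — gives the same interval.

down a diminished fourth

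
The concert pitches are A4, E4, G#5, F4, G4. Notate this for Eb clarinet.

F#4 C#4 E#5 D4 E4

Written C4 sounds as Eb4 on the Eb clarinet, so concert pitches are written a minor third down.
A4 -> F#4
E4 -> C#4
G#5 -> E#5
F4 -> D4
G4 -> E4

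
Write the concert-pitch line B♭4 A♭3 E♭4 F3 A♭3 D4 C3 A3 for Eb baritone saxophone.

The Eb baritone saxophone sounds a major thirteenth below written, so the written part must be a major thirteenth above concert — transpose each note up.
Bb4 to G6
Ab3 to F5
Eb4 to C6
F3 to D5
Ab3 to F5
D4 to B5
C3 to A4
A3 to F#5

G6 F5 C6 D5 F5 B5 A4 F#5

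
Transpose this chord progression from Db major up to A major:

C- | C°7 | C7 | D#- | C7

Db major up to A major is an augmented fifth; each chord root moves by that interval while the quality stays the same.
C-: root C up an augmented fifth → G#, giving G#-.
C°7: root C up an augmented fifth → G#, giving G#°7.
C7: root C up an augmented fifth → G#, giving G#7.
D#-: root D# up an augmented fifth → A##, giving A##-.
C7: root C up an augmented fifth → G#, giving G#7.

G#- G#°7 G#7 A##- G#7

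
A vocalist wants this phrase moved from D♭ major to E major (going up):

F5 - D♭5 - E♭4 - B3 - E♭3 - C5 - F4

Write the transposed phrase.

From D♭ up to E is an augmented second; apply that to each pitch.
F5 to G#5
Db5 to E5
Eb4 to F#4
B3 to C##4
Eb3 to F#3
C5 to D#5
F4 to G#4

G#5 E5 F#4 C##4 F#3 D#5 G#4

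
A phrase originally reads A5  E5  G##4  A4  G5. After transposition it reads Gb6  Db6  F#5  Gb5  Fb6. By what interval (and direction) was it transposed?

up a diminished seventh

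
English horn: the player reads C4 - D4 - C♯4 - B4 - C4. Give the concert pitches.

F3 G3 F#3 E4 F3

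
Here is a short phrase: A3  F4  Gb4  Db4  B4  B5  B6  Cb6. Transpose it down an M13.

A3 down a major thirteenth is C2.
F4 down a major thirteenth is Ab2.
Gb4 down a major thirteenth is Bbb2.
Db4 down a major thirteenth is Fb2.
A major thirteenth down from B4 gives D3.
B5 down a major thirteenth is D4.
A major thirteenth down from B6 gives D5.
Cb6 down a major thirteenth is Ebb4.

C2 Ab2 Bbb2 Fb2 D3 D4 D5 Ebb4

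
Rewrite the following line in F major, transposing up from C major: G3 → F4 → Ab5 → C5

From C up to F is a perfect fourth; apply that to each pitch.
G3 to C4
F4 to Bb4
Ab5 to Db6
C5 to F5

C4 Bb4 Db6 F5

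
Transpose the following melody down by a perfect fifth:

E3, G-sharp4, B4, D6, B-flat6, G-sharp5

A perfect fifth down from E3 gives A2.
A perfect fifth down from G#4 gives C#4.
B4: a fifth down reaches E, and 7 semitones makes it E4.
A perfect fifth down from D6 gives G5.
Bb6 down a perfect fifth is Eb6.
A perfect fifth down from G#5 gives C#5.

A2 C#4 E4 G5 Eb6 C#5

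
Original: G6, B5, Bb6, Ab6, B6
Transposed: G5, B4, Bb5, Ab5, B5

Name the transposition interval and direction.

From G6 to G5 is 8 letter names — an octave of some quality.
G5 to G6 is 12 semitones, which makes it a perfect octave; the second version is lower, so the direction is down.
Checking another pair — B6 → B5 — gives the same interval.

down a perfect octave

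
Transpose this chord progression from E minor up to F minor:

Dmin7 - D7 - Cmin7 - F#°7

Ebmin7 Eb7 Dbmin7 G°7

E minor up to F minor is a minor second; each chord root moves by that interval while the quality stays the same.
Dmin7: root D up a minor second → Eb, giving Ebmin7.
D7: root D up a minor second → Eb, giving Eb7.
Cmin7: root C up a minor second → Db, giving Dbmin7.
F#°7: root F# up a minor second → G, giving G°7.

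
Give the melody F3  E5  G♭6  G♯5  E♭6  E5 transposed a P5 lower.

Bb2 A4 Cb6 C#5 Ab5 A4

A perfect fifth down from F3 gives Bb2.
E5: a fifth down reaches A, and 7 semitones makes it A4.
A perfect fifth down from Gb6 gives Cb6.
G#5 down a perfect fifth is C#5.
A perfect fifth down from Eb6 gives Ab5.
A perfect fifth down from E5 gives A4.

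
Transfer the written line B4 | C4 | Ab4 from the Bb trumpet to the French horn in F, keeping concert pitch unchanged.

First find concert pitch: the Bb trumpet sounds a major second below written, so B4 C4 Ab4 sounds A4 Bb3 Gb4.
Then write for French horn in F: it sounds a perfect fifth below written, so the part must be a perfect fifth above concert.
A4 → E5
Bb3 → F4
Gb4 → Db5

E5 F4 Db5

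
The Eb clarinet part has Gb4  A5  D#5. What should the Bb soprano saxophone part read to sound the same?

First find concert pitch: the Eb clarinet sounds a minor third above written, so Gb4 A5 D#5 sounds Bbb4 C6 F#5.
Then write for Bb soprano saxophone: it sounds a major second below written, so the part must be a major second above concert.
Bbb4 → Cb5
C6 → D6
F#5 → G#5

Cb5 D6 G#5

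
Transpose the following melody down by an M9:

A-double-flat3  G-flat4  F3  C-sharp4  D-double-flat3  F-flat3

Abb3 down a major ninth is Gbb2.
Gb4: a ninth down reaches F, and 14 semitones makes it Fb3.
A major ninth down from F3 gives Eb2.
A major ninth down from C#4 gives B2.
Dbb3 down a major ninth is Cbb2.
A major ninth down from Fb3 gives Ebb2.

Gbb2 Fb3 Eb2 B2 Cbb2 Ebb2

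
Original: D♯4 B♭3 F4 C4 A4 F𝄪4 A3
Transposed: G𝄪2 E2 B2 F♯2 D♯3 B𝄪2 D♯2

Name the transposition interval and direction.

Take the first pair: D#4 → G##2. D to G spans 12 letter names, so the interval is some kind of twelfth.
G##2 to D#4 is 18 semitones, which makes it a diminished twelfth; the second version is lower, so the direction is down.
Checking another pair — A3 → D#2 — gives the same interval.

down a diminished twelfth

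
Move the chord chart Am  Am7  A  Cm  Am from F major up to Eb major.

F major up to Eb major is a minor seventh; each chord root moves by that interval while the quality stays the same.
Am: root A up a minor seventh → G, giving Gm.
Am7: root A up a minor seventh → G, giving Gm7.
A: root A up a minor seventh → G, giving G.
Cm: root C up a minor seventh → Bb, giving Bbm.
Am: root A up a minor seventh → G, giving Gm.

Gm Gm7 G Bbm Gm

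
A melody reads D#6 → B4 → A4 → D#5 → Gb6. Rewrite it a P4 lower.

A#5 F#4 E4 A#4 Db6

D#6 -> A#5
B4 -> F#4
A4 -> E4
D#5 -> A#4
Gb6 -> Db6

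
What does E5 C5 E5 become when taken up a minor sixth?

E5 to C6
C5 to Ab5
E5 to C6

C6 Ab5 C6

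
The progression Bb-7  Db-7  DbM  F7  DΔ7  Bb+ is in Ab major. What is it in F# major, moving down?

Ab major down to F# major is a diminished third; each chord root moves by that interval while the quality stays the same.
Bb-7: root Bb down a diminished third → G#, giving G#-7.
Db-7: root Db down a diminished third → B, giving B-7.
DbM: root Db down a diminished third → B, giving BM.
F7: root F down a diminished third → D#, giving D#7.
DΔ7: root D down a diminished third → B#, giving B#Δ7.
Bb+: root Bb down a diminished third → G#, giving G#+.

G#-7 B-7 BM D#7 B#Δ7 G#+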